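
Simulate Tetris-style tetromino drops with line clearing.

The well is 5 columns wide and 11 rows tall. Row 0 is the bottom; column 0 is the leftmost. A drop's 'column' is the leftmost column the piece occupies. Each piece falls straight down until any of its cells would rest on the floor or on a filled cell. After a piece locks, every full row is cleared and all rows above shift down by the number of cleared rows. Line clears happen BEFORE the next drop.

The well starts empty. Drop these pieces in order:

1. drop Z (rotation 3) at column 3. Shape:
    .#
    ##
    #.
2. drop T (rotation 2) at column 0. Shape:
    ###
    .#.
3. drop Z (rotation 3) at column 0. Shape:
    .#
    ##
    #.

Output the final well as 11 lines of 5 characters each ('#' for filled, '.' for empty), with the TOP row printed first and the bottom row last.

Drop 1: Z rot3 at col 3 lands with bottom-row=0; cleared 0 line(s) (total 0); column heights now [0 0 0 2 3], max=3
Drop 2: T rot2 at col 0 lands with bottom-row=0; cleared 1 line(s) (total 1); column heights now [0 1 0 1 2], max=2
Drop 3: Z rot3 at col 0 lands with bottom-row=0; cleared 0 line(s) (total 1); column heights now [2 3 0 1 2], max=3

Answer: .....
.....
.....
.....
.....
.....
.....
.....
.#...
##..#
##.#.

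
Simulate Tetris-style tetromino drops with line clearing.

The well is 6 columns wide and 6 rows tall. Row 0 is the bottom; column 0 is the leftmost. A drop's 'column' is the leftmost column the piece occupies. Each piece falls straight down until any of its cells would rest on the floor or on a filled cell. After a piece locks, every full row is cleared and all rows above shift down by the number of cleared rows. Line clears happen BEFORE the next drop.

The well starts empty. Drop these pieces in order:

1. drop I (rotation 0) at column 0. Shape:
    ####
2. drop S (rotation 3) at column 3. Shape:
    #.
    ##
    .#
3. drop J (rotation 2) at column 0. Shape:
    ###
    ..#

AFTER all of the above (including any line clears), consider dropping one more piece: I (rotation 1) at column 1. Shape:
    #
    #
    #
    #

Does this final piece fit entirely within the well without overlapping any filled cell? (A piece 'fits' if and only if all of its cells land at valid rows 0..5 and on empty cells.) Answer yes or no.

Answer: no

Derivation:
Drop 1: I rot0 at col 0 lands with bottom-row=0; cleared 0 line(s) (total 0); column heights now [1 1 1 1 0 0], max=1
Drop 2: S rot3 at col 3 lands with bottom-row=0; cleared 0 line(s) (total 0); column heights now [1 1 1 3 2 0], max=3
Drop 3: J rot2 at col 0 lands with bottom-row=1; cleared 0 line(s) (total 0); column heights now [3 3 3 3 2 0], max=3
Test piece I rot1 at col 1 (width 1): heights before test = [3 3 3 3 2 0]; fits = False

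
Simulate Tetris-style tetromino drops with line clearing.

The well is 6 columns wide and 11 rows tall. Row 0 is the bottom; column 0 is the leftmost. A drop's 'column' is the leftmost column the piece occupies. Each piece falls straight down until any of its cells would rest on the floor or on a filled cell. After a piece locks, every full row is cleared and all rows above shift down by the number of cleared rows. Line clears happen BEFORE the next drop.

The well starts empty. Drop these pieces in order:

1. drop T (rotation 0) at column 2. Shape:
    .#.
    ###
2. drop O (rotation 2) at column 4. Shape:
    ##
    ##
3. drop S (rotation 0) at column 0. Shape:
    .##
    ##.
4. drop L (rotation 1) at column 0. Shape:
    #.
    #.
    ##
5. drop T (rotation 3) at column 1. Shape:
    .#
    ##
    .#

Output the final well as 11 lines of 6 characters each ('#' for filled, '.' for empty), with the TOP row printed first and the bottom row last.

Answer: ......
......
......
......
......
......
#.#...
###...
###.##
.#####
#####.

Derivation:
Drop 1: T rot0 at col 2 lands with bottom-row=0; cleared 0 line(s) (total 0); column heights now [0 0 1 2 1 0], max=2
Drop 2: O rot2 at col 4 lands with bottom-row=1; cleared 0 line(s) (total 0); column heights now [0 0 1 2 3 3], max=3
Drop 3: S rot0 at col 0 lands with bottom-row=0; cleared 0 line(s) (total 0); column heights now [1 2 2 2 3 3], max=3
Drop 4: L rot1 at col 0 lands with bottom-row=2; cleared 0 line(s) (total 0); column heights now [5 3 2 2 3 3], max=5
Drop 5: T rot3 at col 1 lands with bottom-row=2; cleared 0 line(s) (total 0); column heights now [5 4 5 2 3 3], max=5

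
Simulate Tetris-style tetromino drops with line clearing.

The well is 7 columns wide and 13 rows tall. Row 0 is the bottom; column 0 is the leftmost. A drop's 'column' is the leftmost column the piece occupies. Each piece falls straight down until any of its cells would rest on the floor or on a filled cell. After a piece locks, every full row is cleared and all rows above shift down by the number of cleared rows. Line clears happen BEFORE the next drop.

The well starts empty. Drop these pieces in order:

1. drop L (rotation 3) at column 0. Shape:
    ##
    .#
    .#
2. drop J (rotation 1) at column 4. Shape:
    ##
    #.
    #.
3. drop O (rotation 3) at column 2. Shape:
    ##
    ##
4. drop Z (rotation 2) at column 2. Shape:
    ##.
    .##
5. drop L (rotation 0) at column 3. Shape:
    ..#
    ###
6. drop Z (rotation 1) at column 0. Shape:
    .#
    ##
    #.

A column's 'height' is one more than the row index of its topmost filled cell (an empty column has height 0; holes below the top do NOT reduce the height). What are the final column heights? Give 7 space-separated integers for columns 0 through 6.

Drop 1: L rot3 at col 0 lands with bottom-row=0; cleared 0 line(s) (total 0); column heights now [3 3 0 0 0 0 0], max=3
Drop 2: J rot1 at col 4 lands with bottom-row=0; cleared 0 line(s) (total 0); column heights now [3 3 0 0 3 3 0], max=3
Drop 3: O rot3 at col 2 lands with bottom-row=0; cleared 0 line(s) (total 0); column heights now [3 3 2 2 3 3 0], max=3
Drop 4: Z rot2 at col 2 lands with bottom-row=3; cleared 0 line(s) (total 0); column heights now [3 3 5 5 4 3 0], max=5
Drop 5: L rot0 at col 3 lands with bottom-row=5; cleared 0 line(s) (total 0); column heights now [3 3 5 6 6 7 0], max=7
Drop 6: Z rot1 at col 0 lands with bottom-row=3; cleared 0 line(s) (total 0); column heights now [5 6 5 6 6 7 0], max=7

Answer: 5 6 5 6 6 7 0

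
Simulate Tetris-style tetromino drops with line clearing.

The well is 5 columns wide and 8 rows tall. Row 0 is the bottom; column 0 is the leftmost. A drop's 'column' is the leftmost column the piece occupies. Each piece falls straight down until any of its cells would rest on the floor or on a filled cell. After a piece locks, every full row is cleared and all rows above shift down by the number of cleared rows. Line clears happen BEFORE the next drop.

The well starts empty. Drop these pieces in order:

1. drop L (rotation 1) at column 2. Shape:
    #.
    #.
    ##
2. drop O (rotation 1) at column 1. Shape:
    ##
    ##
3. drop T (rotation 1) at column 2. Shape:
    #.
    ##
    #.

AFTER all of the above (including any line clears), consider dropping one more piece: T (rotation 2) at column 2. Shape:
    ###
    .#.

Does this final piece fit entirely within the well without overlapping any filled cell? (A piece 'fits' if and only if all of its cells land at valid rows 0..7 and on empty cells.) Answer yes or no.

Drop 1: L rot1 at col 2 lands with bottom-row=0; cleared 0 line(s) (total 0); column heights now [0 0 3 1 0], max=3
Drop 2: O rot1 at col 1 lands with bottom-row=3; cleared 0 line(s) (total 0); column heights now [0 5 5 1 0], max=5
Drop 3: T rot1 at col 2 lands with bottom-row=5; cleared 0 line(s) (total 0); column heights now [0 5 8 7 0], max=8
Test piece T rot2 at col 2 (width 3): heights before test = [0 5 8 7 0]; fits = False

Answer: no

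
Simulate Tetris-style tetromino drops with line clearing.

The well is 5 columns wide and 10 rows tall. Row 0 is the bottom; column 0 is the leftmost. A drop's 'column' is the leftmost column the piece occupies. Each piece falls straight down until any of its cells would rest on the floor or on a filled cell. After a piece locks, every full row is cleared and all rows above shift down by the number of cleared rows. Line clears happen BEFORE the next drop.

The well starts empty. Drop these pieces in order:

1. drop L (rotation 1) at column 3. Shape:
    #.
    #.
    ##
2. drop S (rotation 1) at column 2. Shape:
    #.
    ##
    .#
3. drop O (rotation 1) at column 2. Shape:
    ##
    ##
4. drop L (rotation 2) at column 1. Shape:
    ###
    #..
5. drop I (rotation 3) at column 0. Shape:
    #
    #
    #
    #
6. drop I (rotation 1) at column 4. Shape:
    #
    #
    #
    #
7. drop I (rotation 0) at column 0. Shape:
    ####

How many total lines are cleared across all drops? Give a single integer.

Drop 1: L rot1 at col 3 lands with bottom-row=0; cleared 0 line(s) (total 0); column heights now [0 0 0 3 1], max=3
Drop 2: S rot1 at col 2 lands with bottom-row=3; cleared 0 line(s) (total 0); column heights now [0 0 6 5 1], max=6
Drop 3: O rot1 at col 2 lands with bottom-row=6; cleared 0 line(s) (total 0); column heights now [0 0 8 8 1], max=8
Drop 4: L rot2 at col 1 lands with bottom-row=7; cleared 0 line(s) (total 0); column heights now [0 9 9 9 1], max=9
Drop 5: I rot3 at col 0 lands with bottom-row=0; cleared 0 line(s) (total 0); column heights now [4 9 9 9 1], max=9
Drop 6: I rot1 at col 4 lands with bottom-row=1; cleared 0 line(s) (total 0); column heights now [4 9 9 9 5], max=9
Drop 7: I rot0 at col 0 lands with bottom-row=9; cleared 0 line(s) (total 0); column heights now [10 10 10 10 5], max=10

Answer: 0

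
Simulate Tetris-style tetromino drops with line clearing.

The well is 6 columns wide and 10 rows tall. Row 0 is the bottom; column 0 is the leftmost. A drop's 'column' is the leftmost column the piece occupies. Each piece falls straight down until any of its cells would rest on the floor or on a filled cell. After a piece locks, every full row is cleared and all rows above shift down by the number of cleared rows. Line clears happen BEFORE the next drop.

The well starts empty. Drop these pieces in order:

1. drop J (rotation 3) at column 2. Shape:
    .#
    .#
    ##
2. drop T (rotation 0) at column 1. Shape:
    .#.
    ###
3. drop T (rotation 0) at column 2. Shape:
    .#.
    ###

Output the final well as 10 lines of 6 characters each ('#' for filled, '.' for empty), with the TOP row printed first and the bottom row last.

Drop 1: J rot3 at col 2 lands with bottom-row=0; cleared 0 line(s) (total 0); column heights now [0 0 1 3 0 0], max=3
Drop 2: T rot0 at col 1 lands with bottom-row=3; cleared 0 line(s) (total 0); column heights now [0 4 5 4 0 0], max=5
Drop 3: T rot0 at col 2 lands with bottom-row=5; cleared 0 line(s) (total 0); column heights now [0 4 6 7 6 0], max=7

Answer: ......
......
......
...#..
..###.
..#...
.###..
...#..
...#..
..##..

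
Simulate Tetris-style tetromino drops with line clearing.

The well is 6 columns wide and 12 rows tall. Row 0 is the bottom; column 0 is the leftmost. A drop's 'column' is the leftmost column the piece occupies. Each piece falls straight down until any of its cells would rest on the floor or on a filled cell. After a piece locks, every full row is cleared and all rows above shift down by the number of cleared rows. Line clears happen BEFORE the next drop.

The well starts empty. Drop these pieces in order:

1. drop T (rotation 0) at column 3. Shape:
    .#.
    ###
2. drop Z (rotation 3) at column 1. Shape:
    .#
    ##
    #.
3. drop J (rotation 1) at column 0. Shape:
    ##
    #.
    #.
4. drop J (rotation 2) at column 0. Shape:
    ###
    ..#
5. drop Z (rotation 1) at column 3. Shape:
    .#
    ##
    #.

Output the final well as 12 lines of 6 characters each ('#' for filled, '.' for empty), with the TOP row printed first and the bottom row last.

Answer: ......
......
......
......
......
......
......
###...
..#.#.
#####.
#####.
##.###

Derivation:
Drop 1: T rot0 at col 3 lands with bottom-row=0; cleared 0 line(s) (total 0); column heights now [0 0 0 1 2 1], max=2
Drop 2: Z rot3 at col 1 lands with bottom-row=0; cleared 0 line(s) (total 0); column heights now [0 2 3 1 2 1], max=3
Drop 3: J rot1 at col 0 lands with bottom-row=0; cleared 0 line(s) (total 0); column heights now [3 3 3 1 2 1], max=3
Drop 4: J rot2 at col 0 lands with bottom-row=3; cleared 0 line(s) (total 0); column heights now [5 5 5 1 2 1], max=5
Drop 5: Z rot1 at col 3 lands with bottom-row=1; cleared 0 line(s) (total 0); column heights now [5 5 5 3 4 1], max=5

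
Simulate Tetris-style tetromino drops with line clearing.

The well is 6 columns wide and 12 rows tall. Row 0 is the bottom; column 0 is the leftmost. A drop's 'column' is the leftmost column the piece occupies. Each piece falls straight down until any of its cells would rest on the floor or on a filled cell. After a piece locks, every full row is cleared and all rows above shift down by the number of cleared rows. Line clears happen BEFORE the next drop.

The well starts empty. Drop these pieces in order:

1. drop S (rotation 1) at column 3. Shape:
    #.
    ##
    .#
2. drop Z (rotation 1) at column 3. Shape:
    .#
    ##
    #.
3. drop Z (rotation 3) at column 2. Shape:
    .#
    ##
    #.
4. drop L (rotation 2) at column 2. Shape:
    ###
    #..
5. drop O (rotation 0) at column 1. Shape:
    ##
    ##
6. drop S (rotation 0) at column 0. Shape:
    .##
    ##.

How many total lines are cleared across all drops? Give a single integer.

Answer: 0

Derivation:
Drop 1: S rot1 at col 3 lands with bottom-row=0; cleared 0 line(s) (total 0); column heights now [0 0 0 3 2 0], max=3
Drop 2: Z rot1 at col 3 lands with bottom-row=3; cleared 0 line(s) (total 0); column heights now [0 0 0 5 6 0], max=6
Drop 3: Z rot3 at col 2 lands with bottom-row=4; cleared 0 line(s) (total 0); column heights now [0 0 6 7 6 0], max=7
Drop 4: L rot2 at col 2 lands with bottom-row=6; cleared 0 line(s) (total 0); column heights now [0 0 8 8 8 0], max=8
Drop 5: O rot0 at col 1 lands with bottom-row=8; cleared 0 line(s) (total 0); column heights now [0 10 10 8 8 0], max=10
Drop 6: S rot0 at col 0 lands with bottom-row=10; cleared 0 line(s) (total 0); column heights now [11 12 12 8 8 0], max=12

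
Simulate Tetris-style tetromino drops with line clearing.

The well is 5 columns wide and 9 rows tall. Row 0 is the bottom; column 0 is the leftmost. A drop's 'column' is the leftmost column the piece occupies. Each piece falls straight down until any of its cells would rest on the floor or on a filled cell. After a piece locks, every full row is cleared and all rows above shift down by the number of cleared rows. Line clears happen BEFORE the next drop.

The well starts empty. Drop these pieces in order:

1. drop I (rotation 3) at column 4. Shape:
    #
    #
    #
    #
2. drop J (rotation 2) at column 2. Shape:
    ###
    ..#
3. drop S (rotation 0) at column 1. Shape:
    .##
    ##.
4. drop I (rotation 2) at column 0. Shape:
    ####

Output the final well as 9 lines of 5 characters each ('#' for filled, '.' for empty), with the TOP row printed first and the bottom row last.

Drop 1: I rot3 at col 4 lands with bottom-row=0; cleared 0 line(s) (total 0); column heights now [0 0 0 0 4], max=4
Drop 2: J rot2 at col 2 lands with bottom-row=4; cleared 0 line(s) (total 0); column heights now [0 0 6 6 6], max=6
Drop 3: S rot0 at col 1 lands with bottom-row=6; cleared 0 line(s) (total 0); column heights now [0 7 8 8 6], max=8
Drop 4: I rot2 at col 0 lands with bottom-row=8; cleared 0 line(s) (total 0); column heights now [9 9 9 9 6], max=9

Answer: ####.
..##.
.##..
..###
....#
....#
....#
....#
....#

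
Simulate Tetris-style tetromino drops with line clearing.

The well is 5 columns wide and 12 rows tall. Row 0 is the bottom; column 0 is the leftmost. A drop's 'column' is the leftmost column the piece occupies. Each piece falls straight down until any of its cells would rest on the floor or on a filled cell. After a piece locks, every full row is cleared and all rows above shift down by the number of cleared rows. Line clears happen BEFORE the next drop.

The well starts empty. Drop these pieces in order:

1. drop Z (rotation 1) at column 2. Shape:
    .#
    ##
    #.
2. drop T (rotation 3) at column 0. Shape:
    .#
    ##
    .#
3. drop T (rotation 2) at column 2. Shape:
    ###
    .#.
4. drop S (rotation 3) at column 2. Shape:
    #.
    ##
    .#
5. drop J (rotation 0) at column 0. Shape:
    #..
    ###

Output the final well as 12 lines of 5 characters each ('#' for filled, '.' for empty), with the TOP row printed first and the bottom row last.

Answer: .....
.....
#....
###..
..#..
..##.
...#.
..###
...#.
.#.#.
####.
.##..

Derivation:
Drop 1: Z rot1 at col 2 lands with bottom-row=0; cleared 0 line(s) (total 0); column heights now [0 0 2 3 0], max=3
Drop 2: T rot3 at col 0 lands with bottom-row=0; cleared 0 line(s) (total 0); column heights now [2 3 2 3 0], max=3
Drop 3: T rot2 at col 2 lands with bottom-row=3; cleared 0 line(s) (total 0); column heights now [2 3 5 5 5], max=5
Drop 4: S rot3 at col 2 lands with bottom-row=5; cleared 0 line(s) (total 0); column heights now [2 3 8 7 5], max=8
Drop 5: J rot0 at col 0 lands with bottom-row=8; cleared 0 line(s) (total 0); column heights now [10 9 9 7 5], max=10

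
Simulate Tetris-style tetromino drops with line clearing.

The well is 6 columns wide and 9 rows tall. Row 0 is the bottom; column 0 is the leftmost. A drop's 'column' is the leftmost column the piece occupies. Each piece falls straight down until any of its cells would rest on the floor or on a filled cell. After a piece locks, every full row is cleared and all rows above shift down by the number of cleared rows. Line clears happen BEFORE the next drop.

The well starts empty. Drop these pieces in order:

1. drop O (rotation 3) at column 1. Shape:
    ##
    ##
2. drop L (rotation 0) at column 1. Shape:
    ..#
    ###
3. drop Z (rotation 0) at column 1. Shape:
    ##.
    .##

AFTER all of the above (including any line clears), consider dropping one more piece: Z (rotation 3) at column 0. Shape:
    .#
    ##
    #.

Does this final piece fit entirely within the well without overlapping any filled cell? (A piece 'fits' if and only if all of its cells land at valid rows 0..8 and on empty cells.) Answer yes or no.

Drop 1: O rot3 at col 1 lands with bottom-row=0; cleared 0 line(s) (total 0); column heights now [0 2 2 0 0 0], max=2
Drop 2: L rot0 at col 1 lands with bottom-row=2; cleared 0 line(s) (total 0); column heights now [0 3 3 4 0 0], max=4
Drop 3: Z rot0 at col 1 lands with bottom-row=4; cleared 0 line(s) (total 0); column heights now [0 6 6 5 0 0], max=6
Test piece Z rot3 at col 0 (width 2): heights before test = [0 6 6 5 0 0]; fits = True

Answer: yes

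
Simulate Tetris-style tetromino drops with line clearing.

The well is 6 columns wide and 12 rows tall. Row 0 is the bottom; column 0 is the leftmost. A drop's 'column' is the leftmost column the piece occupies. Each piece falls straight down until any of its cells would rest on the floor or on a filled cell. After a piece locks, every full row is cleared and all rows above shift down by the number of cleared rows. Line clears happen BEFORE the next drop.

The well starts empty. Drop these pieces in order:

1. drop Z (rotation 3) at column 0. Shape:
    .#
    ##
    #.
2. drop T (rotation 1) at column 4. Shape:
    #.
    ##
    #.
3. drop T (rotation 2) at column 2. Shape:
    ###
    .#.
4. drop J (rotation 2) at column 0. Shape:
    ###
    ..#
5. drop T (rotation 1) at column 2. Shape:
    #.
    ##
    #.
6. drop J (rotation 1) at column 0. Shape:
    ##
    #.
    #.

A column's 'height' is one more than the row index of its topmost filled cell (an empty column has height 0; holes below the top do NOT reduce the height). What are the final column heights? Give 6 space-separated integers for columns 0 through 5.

Drop 1: Z rot3 at col 0 lands with bottom-row=0; cleared 0 line(s) (total 0); column heights now [2 3 0 0 0 0], max=3
Drop 2: T rot1 at col 4 lands with bottom-row=0; cleared 0 line(s) (total 0); column heights now [2 3 0 0 3 2], max=3
Drop 3: T rot2 at col 2 lands with bottom-row=2; cleared 0 line(s) (total 0); column heights now [2 3 4 4 4 2], max=4
Drop 4: J rot2 at col 0 lands with bottom-row=4; cleared 0 line(s) (total 0); column heights now [6 6 6 4 4 2], max=6
Drop 5: T rot1 at col 2 lands with bottom-row=6; cleared 0 line(s) (total 0); column heights now [6 6 9 8 4 2], max=9
Drop 6: J rot1 at col 0 lands with bottom-row=6; cleared 0 line(s) (total 0); column heights now [9 9 9 8 4 2], max=9

Answer: 9 9 9 8 4 2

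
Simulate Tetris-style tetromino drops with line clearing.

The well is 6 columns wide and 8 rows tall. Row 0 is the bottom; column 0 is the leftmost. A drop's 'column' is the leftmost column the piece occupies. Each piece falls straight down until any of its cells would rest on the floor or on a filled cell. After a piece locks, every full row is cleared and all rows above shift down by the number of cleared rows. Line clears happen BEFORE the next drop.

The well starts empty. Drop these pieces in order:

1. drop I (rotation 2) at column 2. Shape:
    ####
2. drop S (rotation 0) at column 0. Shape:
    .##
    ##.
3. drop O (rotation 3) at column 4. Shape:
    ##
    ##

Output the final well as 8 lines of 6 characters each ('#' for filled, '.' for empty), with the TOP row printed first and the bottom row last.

Drop 1: I rot2 at col 2 lands with bottom-row=0; cleared 0 line(s) (total 0); column heights now [0 0 1 1 1 1], max=1
Drop 2: S rot0 at col 0 lands with bottom-row=0; cleared 1 line(s) (total 1); column heights now [0 1 1 0 0 0], max=1
Drop 3: O rot3 at col 4 lands with bottom-row=0; cleared 0 line(s) (total 1); column heights now [0 1 1 0 2 2], max=2

Answer: ......
......
......
......
......
......
....##
.##.##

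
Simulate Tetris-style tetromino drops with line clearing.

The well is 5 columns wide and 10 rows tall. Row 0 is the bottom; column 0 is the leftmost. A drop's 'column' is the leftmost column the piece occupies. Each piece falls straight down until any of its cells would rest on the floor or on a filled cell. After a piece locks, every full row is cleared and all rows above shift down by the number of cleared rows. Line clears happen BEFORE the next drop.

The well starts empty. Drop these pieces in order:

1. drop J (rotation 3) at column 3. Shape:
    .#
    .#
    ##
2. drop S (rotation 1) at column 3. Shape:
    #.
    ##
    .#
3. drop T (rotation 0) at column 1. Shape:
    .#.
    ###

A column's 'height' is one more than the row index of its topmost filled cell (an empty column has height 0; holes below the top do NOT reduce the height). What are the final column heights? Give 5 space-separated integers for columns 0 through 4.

Drop 1: J rot3 at col 3 lands with bottom-row=0; cleared 0 line(s) (total 0); column heights now [0 0 0 1 3], max=3
Drop 2: S rot1 at col 3 lands with bottom-row=3; cleared 0 line(s) (total 0); column heights now [0 0 0 6 5], max=6
Drop 3: T rot0 at col 1 lands with bottom-row=6; cleared 0 line(s) (total 0); column heights now [0 7 8 7 5], max=8

Answer: 0 7 8 7 5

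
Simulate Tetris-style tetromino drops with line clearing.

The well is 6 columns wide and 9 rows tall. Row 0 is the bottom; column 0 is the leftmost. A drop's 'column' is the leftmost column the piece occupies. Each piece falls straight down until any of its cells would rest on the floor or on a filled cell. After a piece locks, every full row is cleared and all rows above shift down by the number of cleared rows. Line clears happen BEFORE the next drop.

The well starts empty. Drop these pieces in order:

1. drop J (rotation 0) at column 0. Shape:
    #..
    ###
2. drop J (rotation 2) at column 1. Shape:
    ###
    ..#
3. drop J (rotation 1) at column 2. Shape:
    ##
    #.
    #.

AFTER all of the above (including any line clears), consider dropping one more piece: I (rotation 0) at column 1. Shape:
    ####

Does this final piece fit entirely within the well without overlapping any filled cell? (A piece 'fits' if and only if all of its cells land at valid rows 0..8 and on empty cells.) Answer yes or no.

Drop 1: J rot0 at col 0 lands with bottom-row=0; cleared 0 line(s) (total 0); column heights now [2 1 1 0 0 0], max=2
Drop 2: J rot2 at col 1 lands with bottom-row=0; cleared 0 line(s) (total 0); column heights now [2 2 2 2 0 0], max=2
Drop 3: J rot1 at col 2 lands with bottom-row=2; cleared 0 line(s) (total 0); column heights now [2 2 5 5 0 0], max=5
Test piece I rot0 at col 1 (width 4): heights before test = [2 2 5 5 0 0]; fits = True

Answer: yes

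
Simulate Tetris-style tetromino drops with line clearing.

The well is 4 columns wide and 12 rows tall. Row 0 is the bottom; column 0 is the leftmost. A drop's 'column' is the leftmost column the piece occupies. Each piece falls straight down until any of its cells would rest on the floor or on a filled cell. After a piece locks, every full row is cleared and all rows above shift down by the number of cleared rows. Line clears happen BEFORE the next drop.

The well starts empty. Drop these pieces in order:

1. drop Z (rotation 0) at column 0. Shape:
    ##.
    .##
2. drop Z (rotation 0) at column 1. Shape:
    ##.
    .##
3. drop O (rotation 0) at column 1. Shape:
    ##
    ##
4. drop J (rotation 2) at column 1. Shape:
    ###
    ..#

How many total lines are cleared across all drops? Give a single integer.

Drop 1: Z rot0 at col 0 lands with bottom-row=0; cleared 0 line(s) (total 0); column heights now [2 2 1 0], max=2
Drop 2: Z rot0 at col 1 lands with bottom-row=1; cleared 1 line(s) (total 1); column heights now [0 2 2 0], max=2
Drop 3: O rot0 at col 1 lands with bottom-row=2; cleared 0 line(s) (total 1); column heights now [0 4 4 0], max=4
Drop 4: J rot2 at col 1 lands with bottom-row=3; cleared 0 line(s) (total 1); column heights now [0 5 5 5], max=5

Answer: 1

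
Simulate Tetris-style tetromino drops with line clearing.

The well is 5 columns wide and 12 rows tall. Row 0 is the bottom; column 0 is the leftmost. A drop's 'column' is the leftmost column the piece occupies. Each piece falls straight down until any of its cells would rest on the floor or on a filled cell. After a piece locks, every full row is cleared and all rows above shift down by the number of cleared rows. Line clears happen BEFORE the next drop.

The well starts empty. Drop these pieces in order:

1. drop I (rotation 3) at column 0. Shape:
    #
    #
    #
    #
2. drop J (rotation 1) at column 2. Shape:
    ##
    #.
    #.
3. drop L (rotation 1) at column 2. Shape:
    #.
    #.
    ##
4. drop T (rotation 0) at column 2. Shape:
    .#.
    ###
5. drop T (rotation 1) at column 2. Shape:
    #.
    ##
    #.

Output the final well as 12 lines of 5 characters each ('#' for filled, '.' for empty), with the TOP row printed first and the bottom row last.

Answer: .....
.....
..#..
..##.
..##.
..###
..#..
..#..
#.##.
#.##.
#.#..
#.#..

Derivation:
Drop 1: I rot3 at col 0 lands with bottom-row=0; cleared 0 line(s) (total 0); column heights now [4 0 0 0 0], max=4
Drop 2: J rot1 at col 2 lands with bottom-row=0; cleared 0 line(s) (total 0); column heights now [4 0 3 3 0], max=4
Drop 3: L rot1 at col 2 lands with bottom-row=3; cleared 0 line(s) (total 0); column heights now [4 0 6 4 0], max=6
Drop 4: T rot0 at col 2 lands with bottom-row=6; cleared 0 line(s) (total 0); column heights now [4 0 7 8 7], max=8
Drop 5: T rot1 at col 2 lands with bottom-row=7; cleared 0 line(s) (total 0); column heights now [4 0 10 9 7], max=10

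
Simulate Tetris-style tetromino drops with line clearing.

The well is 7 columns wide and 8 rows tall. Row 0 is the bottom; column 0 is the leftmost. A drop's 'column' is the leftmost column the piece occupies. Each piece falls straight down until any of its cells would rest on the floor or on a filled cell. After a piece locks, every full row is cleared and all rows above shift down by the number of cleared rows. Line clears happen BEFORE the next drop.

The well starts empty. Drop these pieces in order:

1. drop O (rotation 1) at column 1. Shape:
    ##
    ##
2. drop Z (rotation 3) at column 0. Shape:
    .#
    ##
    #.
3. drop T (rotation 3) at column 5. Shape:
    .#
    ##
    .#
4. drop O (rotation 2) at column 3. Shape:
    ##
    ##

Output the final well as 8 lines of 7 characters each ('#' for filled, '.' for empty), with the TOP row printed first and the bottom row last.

Answer: .......
.......
.......
.......
.......
.#.....
##....#
.####.#

Derivation:
Drop 1: O rot1 at col 1 lands with bottom-row=0; cleared 0 line(s) (total 0); column heights now [0 2 2 0 0 0 0], max=2
Drop 2: Z rot3 at col 0 lands with bottom-row=1; cleared 0 line(s) (total 0); column heights now [3 4 2 0 0 0 0], max=4
Drop 3: T rot3 at col 5 lands with bottom-row=0; cleared 0 line(s) (total 0); column heights now [3 4 2 0 0 2 3], max=4
Drop 4: O rot2 at col 3 lands with bottom-row=0; cleared 1 line(s) (total 1); column heights now [2 3 1 1 1 0 2], max=3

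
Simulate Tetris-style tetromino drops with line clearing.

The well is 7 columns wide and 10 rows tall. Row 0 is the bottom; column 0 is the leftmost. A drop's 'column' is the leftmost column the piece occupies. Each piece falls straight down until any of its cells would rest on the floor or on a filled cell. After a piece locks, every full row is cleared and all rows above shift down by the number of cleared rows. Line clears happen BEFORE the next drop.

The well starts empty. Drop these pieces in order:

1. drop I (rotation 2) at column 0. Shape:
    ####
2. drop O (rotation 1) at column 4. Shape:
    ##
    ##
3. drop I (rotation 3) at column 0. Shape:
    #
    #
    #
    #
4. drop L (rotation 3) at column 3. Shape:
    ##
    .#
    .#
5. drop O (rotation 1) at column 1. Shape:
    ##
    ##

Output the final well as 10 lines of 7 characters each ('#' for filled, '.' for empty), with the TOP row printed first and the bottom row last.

Drop 1: I rot2 at col 0 lands with bottom-row=0; cleared 0 line(s) (total 0); column heights now [1 1 1 1 0 0 0], max=1
Drop 2: O rot1 at col 4 lands with bottom-row=0; cleared 0 line(s) (total 0); column heights now [1 1 1 1 2 2 0], max=2
Drop 3: I rot3 at col 0 lands with bottom-row=1; cleared 0 line(s) (total 0); column heights now [5 1 1 1 2 2 0], max=5
Drop 4: L rot3 at col 3 lands with bottom-row=2; cleared 0 line(s) (total 0); column heights now [5 1 1 5 5 2 0], max=5
Drop 5: O rot1 at col 1 lands with bottom-row=1; cleared 0 line(s) (total 0); column heights now [5 3 3 5 5 2 0], max=5

Answer: .......
.......
.......
.......
.......
#..##..
#...#..
###.#..
###.##.
######.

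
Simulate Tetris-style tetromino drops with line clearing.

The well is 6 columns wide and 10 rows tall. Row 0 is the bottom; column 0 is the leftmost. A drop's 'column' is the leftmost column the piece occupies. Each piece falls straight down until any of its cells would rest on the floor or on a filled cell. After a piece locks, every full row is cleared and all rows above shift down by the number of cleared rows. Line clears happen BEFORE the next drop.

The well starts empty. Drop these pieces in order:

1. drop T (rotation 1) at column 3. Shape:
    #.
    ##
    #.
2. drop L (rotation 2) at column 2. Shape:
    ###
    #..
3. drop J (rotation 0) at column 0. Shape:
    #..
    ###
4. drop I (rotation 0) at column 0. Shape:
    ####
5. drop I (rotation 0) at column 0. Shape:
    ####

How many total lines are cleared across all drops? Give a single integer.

Drop 1: T rot1 at col 3 lands with bottom-row=0; cleared 0 line(s) (total 0); column heights now [0 0 0 3 2 0], max=3
Drop 2: L rot2 at col 2 lands with bottom-row=2; cleared 0 line(s) (total 0); column heights now [0 0 4 4 4 0], max=4
Drop 3: J rot0 at col 0 lands with bottom-row=4; cleared 0 line(s) (total 0); column heights now [6 5 5 4 4 0], max=6
Drop 4: I rot0 at col 0 lands with bottom-row=6; cleared 0 line(s) (total 0); column heights now [7 7 7 7 4 0], max=7
Drop 5: I rot0 at col 0 lands with bottom-row=7; cleared 0 line(s) (total 0); column heights now [8 8 8 8 4 0], max=8

Answer: 0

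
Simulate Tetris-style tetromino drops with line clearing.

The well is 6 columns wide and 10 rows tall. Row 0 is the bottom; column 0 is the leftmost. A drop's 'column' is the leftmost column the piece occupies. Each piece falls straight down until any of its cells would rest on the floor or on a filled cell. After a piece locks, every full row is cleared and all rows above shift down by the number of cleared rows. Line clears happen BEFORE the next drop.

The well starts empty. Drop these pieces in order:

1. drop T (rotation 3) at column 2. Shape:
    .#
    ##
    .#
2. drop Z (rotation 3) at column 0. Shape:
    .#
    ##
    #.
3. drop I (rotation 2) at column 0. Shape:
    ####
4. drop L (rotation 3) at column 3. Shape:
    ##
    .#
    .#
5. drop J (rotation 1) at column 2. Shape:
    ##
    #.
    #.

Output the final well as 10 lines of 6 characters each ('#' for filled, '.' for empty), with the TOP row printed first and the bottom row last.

Drop 1: T rot3 at col 2 lands with bottom-row=0; cleared 0 line(s) (total 0); column heights now [0 0 2 3 0 0], max=3
Drop 2: Z rot3 at col 0 lands with bottom-row=0; cleared 0 line(s) (total 0); column heights now [2 3 2 3 0 0], max=3
Drop 3: I rot2 at col 0 lands with bottom-row=3; cleared 0 line(s) (total 0); column heights now [4 4 4 4 0 0], max=4
Drop 4: L rot3 at col 3 lands with bottom-row=2; cleared 0 line(s) (total 0); column heights now [4 4 4 5 5 0], max=5
Drop 5: J rot1 at col 2 lands with bottom-row=4; cleared 0 line(s) (total 0); column heights now [4 4 7 7 5 0], max=7

Answer: ......
......
......
..##..
..#...
..###.
#####.
.#.##.
####..
#..#..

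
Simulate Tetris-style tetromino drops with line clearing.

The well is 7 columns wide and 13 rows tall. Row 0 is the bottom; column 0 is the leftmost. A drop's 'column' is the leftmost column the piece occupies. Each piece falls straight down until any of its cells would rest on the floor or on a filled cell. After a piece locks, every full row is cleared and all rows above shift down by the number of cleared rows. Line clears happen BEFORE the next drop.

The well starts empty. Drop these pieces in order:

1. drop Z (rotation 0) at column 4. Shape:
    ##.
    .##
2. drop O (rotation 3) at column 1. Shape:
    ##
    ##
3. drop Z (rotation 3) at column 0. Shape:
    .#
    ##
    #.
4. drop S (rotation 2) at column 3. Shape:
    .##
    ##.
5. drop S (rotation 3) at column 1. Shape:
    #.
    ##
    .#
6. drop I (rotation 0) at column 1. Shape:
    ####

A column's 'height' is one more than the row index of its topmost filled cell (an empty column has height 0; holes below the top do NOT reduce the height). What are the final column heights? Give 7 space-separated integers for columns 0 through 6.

Drop 1: Z rot0 at col 4 lands with bottom-row=0; cleared 0 line(s) (total 0); column heights now [0 0 0 0 2 2 1], max=2
Drop 2: O rot3 at col 1 lands with bottom-row=0; cleared 0 line(s) (total 0); column heights now [0 2 2 0 2 2 1], max=2
Drop 3: Z rot3 at col 0 lands with bottom-row=1; cleared 0 line(s) (total 0); column heights now [3 4 2 0 2 2 1], max=4
Drop 4: S rot2 at col 3 lands with bottom-row=2; cleared 0 line(s) (total 0); column heights now [3 4 2 3 4 4 1], max=4
Drop 5: S rot3 at col 1 lands with bottom-row=3; cleared 0 line(s) (total 0); column heights now [3 6 5 3 4 4 1], max=6
Drop 6: I rot0 at col 1 lands with bottom-row=6; cleared 0 line(s) (total 0); column heights now [3 7 7 7 7 4 1], max=7

Answer: 3 7 7 7 7 4 1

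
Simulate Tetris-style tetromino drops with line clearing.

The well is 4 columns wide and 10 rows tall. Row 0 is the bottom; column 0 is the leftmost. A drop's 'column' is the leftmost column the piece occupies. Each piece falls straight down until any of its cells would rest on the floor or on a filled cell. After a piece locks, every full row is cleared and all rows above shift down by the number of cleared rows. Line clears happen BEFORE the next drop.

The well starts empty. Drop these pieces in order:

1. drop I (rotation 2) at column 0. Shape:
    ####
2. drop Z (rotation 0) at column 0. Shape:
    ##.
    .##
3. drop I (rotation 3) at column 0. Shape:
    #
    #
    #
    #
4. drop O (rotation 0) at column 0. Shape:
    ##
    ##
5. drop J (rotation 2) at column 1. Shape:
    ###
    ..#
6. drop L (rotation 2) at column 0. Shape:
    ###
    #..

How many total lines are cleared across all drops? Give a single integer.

Drop 1: I rot2 at col 0 lands with bottom-row=0; cleared 1 line(s) (total 1); column heights now [0 0 0 0], max=0
Drop 2: Z rot0 at col 0 lands with bottom-row=0; cleared 0 line(s) (total 1); column heights now [2 2 1 0], max=2
Drop 3: I rot3 at col 0 lands with bottom-row=2; cleared 0 line(s) (total 1); column heights now [6 2 1 0], max=6
Drop 4: O rot0 at col 0 lands with bottom-row=6; cleared 0 line(s) (total 1); column heights now [8 8 1 0], max=8
Drop 5: J rot2 at col 1 lands with bottom-row=7; cleared 0 line(s) (total 1); column heights now [8 9 9 9], max=9
Drop 6: L rot2 at col 0 lands with bottom-row=8; cleared 1 line(s) (total 2); column heights now [9 9 9 8], max=9

Answer: 2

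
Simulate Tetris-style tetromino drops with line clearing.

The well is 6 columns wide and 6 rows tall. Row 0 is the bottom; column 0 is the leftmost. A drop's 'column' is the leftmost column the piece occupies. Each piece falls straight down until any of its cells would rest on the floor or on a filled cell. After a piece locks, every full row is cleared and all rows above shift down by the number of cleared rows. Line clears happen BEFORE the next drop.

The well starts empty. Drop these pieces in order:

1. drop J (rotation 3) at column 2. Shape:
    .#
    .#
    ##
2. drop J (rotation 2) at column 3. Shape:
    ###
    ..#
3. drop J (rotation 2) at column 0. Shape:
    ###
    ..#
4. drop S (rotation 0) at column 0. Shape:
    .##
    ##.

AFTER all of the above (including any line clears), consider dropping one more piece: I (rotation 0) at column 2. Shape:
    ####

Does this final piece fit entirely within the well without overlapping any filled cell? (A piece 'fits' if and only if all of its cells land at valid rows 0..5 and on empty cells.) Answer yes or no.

Drop 1: J rot3 at col 2 lands with bottom-row=0; cleared 0 line(s) (total 0); column heights now [0 0 1 3 0 0], max=3
Drop 2: J rot2 at col 3 lands with bottom-row=2; cleared 0 line(s) (total 0); column heights now [0 0 1 4 4 4], max=4
Drop 3: J rot2 at col 0 lands with bottom-row=1; cleared 0 line(s) (total 0); column heights now [3 3 3 4 4 4], max=4
Drop 4: S rot0 at col 0 lands with bottom-row=3; cleared 0 line(s) (total 0); column heights now [4 5 5 4 4 4], max=5
Test piece I rot0 at col 2 (width 4): heights before test = [4 5 5 4 4 4]; fits = True

Answer: yes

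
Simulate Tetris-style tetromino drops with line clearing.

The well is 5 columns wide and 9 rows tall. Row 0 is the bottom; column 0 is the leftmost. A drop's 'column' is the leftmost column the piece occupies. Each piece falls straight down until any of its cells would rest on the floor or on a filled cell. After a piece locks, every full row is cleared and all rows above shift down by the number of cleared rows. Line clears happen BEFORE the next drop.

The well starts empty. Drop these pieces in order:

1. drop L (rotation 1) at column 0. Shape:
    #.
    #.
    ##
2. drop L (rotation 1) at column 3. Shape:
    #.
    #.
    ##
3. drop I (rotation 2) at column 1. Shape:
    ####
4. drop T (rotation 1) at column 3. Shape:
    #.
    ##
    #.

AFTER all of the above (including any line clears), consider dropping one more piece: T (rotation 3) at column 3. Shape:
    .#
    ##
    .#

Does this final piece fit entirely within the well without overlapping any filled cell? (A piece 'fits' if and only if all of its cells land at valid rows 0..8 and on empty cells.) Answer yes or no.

Drop 1: L rot1 at col 0 lands with bottom-row=0; cleared 0 line(s) (total 0); column heights now [3 1 0 0 0], max=3
Drop 2: L rot1 at col 3 lands with bottom-row=0; cleared 0 line(s) (total 0); column heights now [3 1 0 3 1], max=3
Drop 3: I rot2 at col 1 lands with bottom-row=3; cleared 0 line(s) (total 0); column heights now [3 4 4 4 4], max=4
Drop 4: T rot1 at col 3 lands with bottom-row=4; cleared 0 line(s) (total 0); column heights now [3 4 4 7 6], max=7
Test piece T rot3 at col 3 (width 2): heights before test = [3 4 4 7 6]; fits = True

Answer: yes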